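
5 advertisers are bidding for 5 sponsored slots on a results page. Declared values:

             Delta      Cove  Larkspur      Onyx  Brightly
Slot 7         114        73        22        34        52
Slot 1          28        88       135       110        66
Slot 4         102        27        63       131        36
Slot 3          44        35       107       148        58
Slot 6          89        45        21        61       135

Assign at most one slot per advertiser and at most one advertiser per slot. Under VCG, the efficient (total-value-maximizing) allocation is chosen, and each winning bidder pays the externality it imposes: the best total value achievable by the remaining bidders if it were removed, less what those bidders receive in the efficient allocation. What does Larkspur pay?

Larkspur pays $27.

Efficient allocation: Delta→Slot 4 ($102), Cove→Slot 7 ($73), Larkspur→Slot 1 ($135), Onyx→Slot 3 ($148), Brightly→Slot 6 ($135); total welfare W = $593.
Larkspur receives Slot 1 at value $135, so the others get W − 135 = $458.
Without Larkspur: best allocation of the remaining 4 bidders over all 5 slots is Delta→Slot 7 ($114), Cove→Slot 1 ($88), Onyx→Slot 3 ($148), Brightly→Slot 6 ($135), total $485.
VCG payment = (others' best without Larkspur) − (others' welfare with Larkspur) = 485 − 458 = $27.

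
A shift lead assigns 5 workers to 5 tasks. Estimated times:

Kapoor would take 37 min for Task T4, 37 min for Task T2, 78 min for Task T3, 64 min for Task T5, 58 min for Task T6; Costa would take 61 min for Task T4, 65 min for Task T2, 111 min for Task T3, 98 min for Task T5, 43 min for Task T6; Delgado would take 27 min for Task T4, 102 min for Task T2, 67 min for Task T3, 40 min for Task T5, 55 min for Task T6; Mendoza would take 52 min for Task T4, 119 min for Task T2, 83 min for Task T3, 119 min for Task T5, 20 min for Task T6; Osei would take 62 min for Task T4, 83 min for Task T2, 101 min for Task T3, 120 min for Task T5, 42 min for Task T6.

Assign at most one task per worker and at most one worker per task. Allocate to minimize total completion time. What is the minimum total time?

Treat this as an assignment problem: match each worker to one task.
Optimal: Kapoor→Task T2 (37 min), Costa→Task T4 (61 min), Delgado→Task T5 (40 min), Mendoza→Task T6 (20 min), Osei→Task T3 (101 min) — total 37+61+40+20+101 = 259 min.
Row-greedy (each worker in turn takes its cheapest remaining task) gives 286 min, worse by 27.

Min total: 259 min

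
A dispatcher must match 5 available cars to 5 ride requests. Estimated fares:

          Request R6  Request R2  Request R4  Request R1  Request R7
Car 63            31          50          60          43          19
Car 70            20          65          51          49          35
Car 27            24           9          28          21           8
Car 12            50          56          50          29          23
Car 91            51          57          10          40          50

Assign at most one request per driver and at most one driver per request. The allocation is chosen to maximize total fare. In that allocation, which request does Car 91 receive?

Optimal: Car 63→Request R4 ($60), Car 70→Request R2 ($65), Car 27→Request R1 ($21), Car 12→Request R6 ($50), Car 91→Request R7 ($50) — total 60+65+21+50+50 = $246.
Row-greedy (each driver in turn takes its best remaining request) gives $228, worse by 18.
Swapping Car 12↔Car 63 (Car 12→Request R4 $50, Car 63→Request R6 $31) loses 29.
Car 91's own top request is Request R2 ($57), but forcing Car 91→Request R2 and reassigning the rest optimally gives only $224 — worse by 22.

Car 91 receives Request R7.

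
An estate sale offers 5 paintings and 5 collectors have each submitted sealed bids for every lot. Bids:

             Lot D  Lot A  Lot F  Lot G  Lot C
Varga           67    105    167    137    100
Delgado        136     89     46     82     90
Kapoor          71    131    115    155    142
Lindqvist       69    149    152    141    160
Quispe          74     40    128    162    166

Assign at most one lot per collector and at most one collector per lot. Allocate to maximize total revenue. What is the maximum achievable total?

This is a one-to-one assignment (maximum-weight bipartite matching).
Optimal: Varga→Lot F ($167), Delgado→Lot D ($136), Kapoor→Lot G ($155), Lindqvist→Lot A ($149), Quispe→Lot C ($166) — total 167+136+155+149+166 = $773.
Row-greedy (each collector in turn takes its best remaining lot) gives $658, worse by 115.

Max total: $773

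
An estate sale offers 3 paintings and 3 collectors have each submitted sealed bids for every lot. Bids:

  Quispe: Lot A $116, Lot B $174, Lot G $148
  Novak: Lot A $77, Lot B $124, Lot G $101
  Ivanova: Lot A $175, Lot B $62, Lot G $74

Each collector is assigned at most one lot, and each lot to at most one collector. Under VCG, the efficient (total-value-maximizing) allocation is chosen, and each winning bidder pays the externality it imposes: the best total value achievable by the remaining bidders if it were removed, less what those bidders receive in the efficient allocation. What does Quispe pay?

Efficient allocation: Quispe→Lot B ($174), Novak→Lot G ($101), Ivanova→Lot A ($175); total welfare W = $450.
Quispe receives Lot B at value $174, so the others get W − 174 = $276.
Without Quispe: best allocation of the remaining 2 bidders over all 3 lots is Novak→Lot B ($124), Ivanova→Lot A ($175), total $299.
VCG payment = (others' best without Quispe) − (others' welfare with Quispe) = 299 − 276 = $23.

Quispe pays $23.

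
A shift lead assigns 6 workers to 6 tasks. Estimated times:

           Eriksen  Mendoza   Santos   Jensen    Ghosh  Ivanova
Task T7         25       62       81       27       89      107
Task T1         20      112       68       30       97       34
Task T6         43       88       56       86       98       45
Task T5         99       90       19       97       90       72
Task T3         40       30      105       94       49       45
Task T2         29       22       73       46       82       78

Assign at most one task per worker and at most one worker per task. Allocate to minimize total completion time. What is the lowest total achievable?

Min total: 182 min

Optimal: Eriksen→Task T1 (20 min), Mendoza→Task T2 (22 min), Santos→Task T5 (19 min), Jensen→Task T7 (27 min), Ghosh→Task T3 (49 min), Ivanova→Task T6 (45 min) — total 20+22+19+27+49+45 = 182 min.
Column-greedy (each task in turn goes to its cheapest remaining worker) gives 231 min, worse by 49.
Next-best assignment: Eriksen→Task T7, Mendoza→Task T2, Santos→Task T5, Jensen→Task T1, Ghosh→Task T3, Ivanova→Task T6 = 190 min.
Swapping Ghosh↔Mendoza (Ghosh→Task T2 82 min, Mendoza→Task T3 30 min) adds 41.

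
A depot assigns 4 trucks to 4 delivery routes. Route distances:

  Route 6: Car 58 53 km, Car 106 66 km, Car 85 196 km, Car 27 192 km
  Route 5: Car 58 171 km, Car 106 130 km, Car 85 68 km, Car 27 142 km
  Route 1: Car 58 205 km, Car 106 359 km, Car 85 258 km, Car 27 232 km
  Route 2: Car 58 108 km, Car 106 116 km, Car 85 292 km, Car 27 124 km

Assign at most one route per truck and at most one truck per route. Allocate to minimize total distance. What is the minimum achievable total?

Minimum total: 463 km

Optimal: Car 58→Route 1 (205 km), Car 106→Route 6 (66 km), Car 85→Route 5 (68 km), Car 27→Route 2 (124 km) — total 205+66+68+124 = 463 km.
Row-greedy (each truck in turn takes its cheapest remaining route) gives 469 km, worse by 6.
Next-best assignment: Car 58→Route 6, Car 106→Route 2, Car 85→Route 5, Car 27→Route 1 = 469 km.
Swapping Car 106↔Car 27 (Car 106→Route 2 116 km, Car 27→Route 6 192 km) adds 118.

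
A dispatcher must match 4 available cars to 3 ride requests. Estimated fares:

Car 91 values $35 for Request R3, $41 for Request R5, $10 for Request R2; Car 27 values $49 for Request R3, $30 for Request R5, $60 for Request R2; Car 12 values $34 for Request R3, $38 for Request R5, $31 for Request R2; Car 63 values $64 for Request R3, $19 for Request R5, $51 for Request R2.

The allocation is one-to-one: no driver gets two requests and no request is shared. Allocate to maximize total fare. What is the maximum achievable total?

Maximum total: $165

Optimal: Car 63→Request R3 ($64), Car 91→Request R5 ($41), Car 27→Request R2 ($60) — total 64+41+60 = $165.
Row-greedy (each driver in turn takes its best remaining request) gives $135, worse by 30.
Swapping Car 63↔Car 27 (Car 63→Request R2 $51, Car 27→Request R3 $49) loses 24.
Checked against all permutations: $165 is optimal.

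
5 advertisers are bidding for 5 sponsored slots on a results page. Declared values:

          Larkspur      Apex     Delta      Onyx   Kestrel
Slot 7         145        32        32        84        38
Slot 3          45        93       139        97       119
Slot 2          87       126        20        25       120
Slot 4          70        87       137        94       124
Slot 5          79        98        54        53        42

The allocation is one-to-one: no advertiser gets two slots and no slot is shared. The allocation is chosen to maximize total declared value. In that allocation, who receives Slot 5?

Apex receives Slot 5.

This is a one-to-one assignment (maximum-weight bipartite matching).
Optimal: Larkspur→Slot 7 ($145), Apex→Slot 5 ($98), Delta→Slot 4 ($137), Onyx→Slot 3 ($97), Kestrel→Slot 2 ($120) — total 145+98+137+97+120 = $597.
Column-greedy (each slot in turn goes to its best remaining advertiser) gives $587, worse by 10.
Next-best assignment: Larkspur→Slot 7, Apex→Slot 5, Delta→Slot 3, Onyx→Slot 4, Kestrel→Slot 2 = $596.
Swapping Larkspur↔Delta (Larkspur→Slot 4 $70, Delta→Slot 7 $32) loses 180.
No other one-to-one assignment exceeds $597.
Apex's own top slot is Slot 2 ($126), but forcing Apex→Slot 2 and reassigning the rest optimally gives only $587 — worse by 10.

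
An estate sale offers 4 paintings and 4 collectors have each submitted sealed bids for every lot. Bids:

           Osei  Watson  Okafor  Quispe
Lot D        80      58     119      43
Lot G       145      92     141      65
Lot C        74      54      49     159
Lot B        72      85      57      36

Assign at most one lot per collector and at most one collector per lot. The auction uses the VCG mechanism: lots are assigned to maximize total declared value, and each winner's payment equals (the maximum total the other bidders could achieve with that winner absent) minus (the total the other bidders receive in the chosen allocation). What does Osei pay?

Efficient allocation: Osei→Lot G ($145), Watson→Lot B ($85), Okafor→Lot D ($119), Quispe→Lot C ($159); total welfare W = $508.
Osei receives Lot G at value $145, so the others get W − 145 = $363.
Without Osei: best allocation of the remaining 3 bidders over all 4 lots is Watson→Lot B ($85), Okafor→Lot G ($141), Quispe→Lot C ($159), total $385.
VCG payment = (others' best without Osei) − (others' welfare with Osei) = 385 − 363 = $22.

Osei pays $22.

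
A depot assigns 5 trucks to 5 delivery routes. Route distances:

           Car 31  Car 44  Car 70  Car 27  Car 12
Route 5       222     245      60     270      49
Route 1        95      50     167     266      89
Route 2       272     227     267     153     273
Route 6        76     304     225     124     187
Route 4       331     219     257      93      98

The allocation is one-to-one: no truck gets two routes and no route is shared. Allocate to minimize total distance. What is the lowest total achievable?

Minimum total: 437 km

Optimal: Car 31→Route 6 (76 km), Car 44→Route 1 (50 km), Car 70→Route 5 (60 km), Car 27→Route 2 (153 km), Car 12→Route 4 (98 km) — total 76+50+60+153+98 = 437 km.
No other one-to-one assignment undercuts 437 km.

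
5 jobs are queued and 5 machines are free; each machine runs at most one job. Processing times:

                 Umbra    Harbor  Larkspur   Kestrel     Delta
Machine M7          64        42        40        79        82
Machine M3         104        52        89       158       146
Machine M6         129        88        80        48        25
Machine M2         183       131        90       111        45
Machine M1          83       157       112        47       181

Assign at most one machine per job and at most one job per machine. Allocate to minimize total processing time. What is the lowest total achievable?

Optimal: Umbra→Machine M1 (83 min), Harbor→Machine M3 (52 min), Larkspur→Machine M7 (40 min), Kestrel→Machine M6 (48 min), Delta→Machine M2 (45 min) — total 83+52+40+48+45 = 268 min.
Column-greedy (each machine in turn goes to its cheapest remaining job) gives 311 min, worse by 43.
Checked against all permutations: 268 min is optimal.

Minimum total: 268 min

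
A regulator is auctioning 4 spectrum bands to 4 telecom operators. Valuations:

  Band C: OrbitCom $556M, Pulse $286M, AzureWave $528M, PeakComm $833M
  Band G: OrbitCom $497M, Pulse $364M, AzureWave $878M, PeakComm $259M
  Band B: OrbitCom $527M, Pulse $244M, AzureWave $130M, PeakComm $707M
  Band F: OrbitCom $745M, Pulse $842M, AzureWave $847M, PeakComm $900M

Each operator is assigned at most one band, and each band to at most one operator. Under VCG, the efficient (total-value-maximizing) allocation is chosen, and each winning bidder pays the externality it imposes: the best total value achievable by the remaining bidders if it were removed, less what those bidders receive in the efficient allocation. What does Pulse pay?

Efficient allocation: OrbitCom→Band B ($527M), Pulse→Band F ($842M), AzureWave→Band G ($878M), PeakComm→Band C ($833M); total welfare W = $3080M.
Pulse receives Band F at value $842M, so the others get W − 842 = $2238M.
Without Pulse: best allocation of the remaining 3 bidders over all 4 bands is OrbitCom→Band F ($745M), AzureWave→Band G ($878M), PeakComm→Band C ($833M), total $2456M.
VCG payment = (others' best without Pulse) − (others' welfare with Pulse) = 2456 − 2238 = $218M.

Pulse pays $218M.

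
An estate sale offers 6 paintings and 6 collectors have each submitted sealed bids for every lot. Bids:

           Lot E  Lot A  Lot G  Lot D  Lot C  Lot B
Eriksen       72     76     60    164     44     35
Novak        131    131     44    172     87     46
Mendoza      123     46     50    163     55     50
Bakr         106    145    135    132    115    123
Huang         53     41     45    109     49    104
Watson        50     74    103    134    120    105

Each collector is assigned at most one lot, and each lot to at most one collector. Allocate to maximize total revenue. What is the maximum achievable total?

Maximum total: $777

Treat this as an assignment problem: match each collector to one lot.
Optimal: Eriksen→Lot D ($164), Novak→Lot A ($131), Mendoza→Lot E ($123), Bakr→Lot G ($135), Huang→Lot B ($104), Watson→Lot C ($120) — total 164+131+123+135+104+120 = $777.
Row-greedy (each collector in turn takes its best remaining lot) gives $702, worse by 75.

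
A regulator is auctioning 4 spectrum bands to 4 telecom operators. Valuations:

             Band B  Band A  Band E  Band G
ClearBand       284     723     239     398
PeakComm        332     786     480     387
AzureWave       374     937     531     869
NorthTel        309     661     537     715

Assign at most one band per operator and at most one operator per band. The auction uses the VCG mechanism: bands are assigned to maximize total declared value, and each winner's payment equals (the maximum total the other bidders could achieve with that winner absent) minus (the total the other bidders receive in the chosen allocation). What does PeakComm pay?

Efficient allocation: ClearBand→Band B ($284M), PeakComm→Band A ($786M), AzureWave→Band G ($869M), NorthTel→Band E ($537M); total welfare W = $2476M.
PeakComm receives Band A at value $786M, so the others get W − 786 = $1690M.
Without PeakComm: best allocation of the remaining 3 bidders over all 4 bands is ClearBand→Band A ($723M), AzureWave→Band G ($869M), NorthTel→Band E ($537M), total $2129M.
VCG payment = (others' best without PeakComm) − (others' welfare with PeakComm) = 2129 − 1690 = $439M.

PeakComm pays $439M.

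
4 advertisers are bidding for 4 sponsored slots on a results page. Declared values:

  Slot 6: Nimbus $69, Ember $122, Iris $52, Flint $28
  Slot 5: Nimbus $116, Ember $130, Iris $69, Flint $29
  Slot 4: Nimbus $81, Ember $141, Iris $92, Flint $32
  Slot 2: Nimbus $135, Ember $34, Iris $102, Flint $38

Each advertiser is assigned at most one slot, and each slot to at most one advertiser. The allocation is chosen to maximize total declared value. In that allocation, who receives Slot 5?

Nimbus receives Slot 5.

Optimal: Nimbus→Slot 5 ($116), Ember→Slot 4 ($141), Iris→Slot 2 ($102), Flint→Slot 6 ($28) — total 116+141+102+28 = $387.
Max-entry greedy (repeatedly take the single best remaining cell) gives $373, worse by 14.
Next-best assignment: Nimbus→Slot 2, Ember→Slot 5, Iris→Slot 4, Flint→Slot 6 = $385.
Swapping Iris↔Flint (Iris→Slot 6 $52, Flint→Slot 2 $38) loses 40.
No other one-to-one assignment exceeds $387.
Nimbus's own top slot is Slot 2 ($135), but forcing Nimbus→Slot 2 and reassigning the rest optimally gives only $385 — worse by 2.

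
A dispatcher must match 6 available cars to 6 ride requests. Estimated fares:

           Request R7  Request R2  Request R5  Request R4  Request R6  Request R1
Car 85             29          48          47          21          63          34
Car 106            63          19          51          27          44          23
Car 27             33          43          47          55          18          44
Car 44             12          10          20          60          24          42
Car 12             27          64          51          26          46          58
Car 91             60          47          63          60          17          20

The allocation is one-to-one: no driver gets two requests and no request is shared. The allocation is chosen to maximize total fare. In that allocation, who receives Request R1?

Optimal: Car 85→Request R6 ($63), Car 106→Request R7 ($63), Car 27→Request R1 ($44), Car 44→Request R4 ($60), Car 12→Request R2 ($64), Car 91→Request R5 ($63) — total 63+63+44+60+64+63 = $357.
Row-greedy (each driver in turn takes its best remaining request) gives $350, worse by 7.
Swapping Car 27↔Car 91 (Car 27→Request R5 $47, Car 91→Request R1 $20) loses 40.
Car 27's own top request is Request R4 ($55), but forcing Car 27→Request R4 and reassigning the rest optimally gives only $350 — worse by 7.

Car 27 receives Request R1.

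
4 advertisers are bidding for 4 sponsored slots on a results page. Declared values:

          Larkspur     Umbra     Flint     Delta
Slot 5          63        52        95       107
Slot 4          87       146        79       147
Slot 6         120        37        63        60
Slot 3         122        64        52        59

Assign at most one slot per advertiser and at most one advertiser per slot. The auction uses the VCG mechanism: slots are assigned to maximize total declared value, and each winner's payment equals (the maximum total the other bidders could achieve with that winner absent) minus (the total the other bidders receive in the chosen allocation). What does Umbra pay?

Efficient allocation: Larkspur→Slot 3 ($122), Umbra→Slot 4 ($146), Flint→Slot 6 ($63), Delta→Slot 5 ($107); total welfare W = $438.
Umbra receives Slot 4 at value $146, so the others get W − 146 = $292.
Without Umbra: best allocation of the remaining 3 bidders over all 4 slots is Larkspur→Slot 3 ($122), Flint→Slot 5 ($95), Delta→Slot 4 ($147), total $364.
VCG payment = (others' best without Umbra) − (others' welfare with Umbra) = 364 − 292 = $72.

Umbra pays $72.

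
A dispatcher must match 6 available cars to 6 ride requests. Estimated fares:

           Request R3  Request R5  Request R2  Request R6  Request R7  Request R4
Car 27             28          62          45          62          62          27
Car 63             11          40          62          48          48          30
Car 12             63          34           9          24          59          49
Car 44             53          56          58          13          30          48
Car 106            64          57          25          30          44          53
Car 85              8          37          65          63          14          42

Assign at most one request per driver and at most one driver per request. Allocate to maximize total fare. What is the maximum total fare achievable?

Optimal: Car 27→Request R7 ($62), Car 63→Request R2 ($62), Car 12→Request R3 ($63), Car 44→Request R5 ($56), Car 106→Request R4 ($53), Car 85→Request R6 ($63) — total 62+62+63+56+53+63 = $359.

Maximum total: $359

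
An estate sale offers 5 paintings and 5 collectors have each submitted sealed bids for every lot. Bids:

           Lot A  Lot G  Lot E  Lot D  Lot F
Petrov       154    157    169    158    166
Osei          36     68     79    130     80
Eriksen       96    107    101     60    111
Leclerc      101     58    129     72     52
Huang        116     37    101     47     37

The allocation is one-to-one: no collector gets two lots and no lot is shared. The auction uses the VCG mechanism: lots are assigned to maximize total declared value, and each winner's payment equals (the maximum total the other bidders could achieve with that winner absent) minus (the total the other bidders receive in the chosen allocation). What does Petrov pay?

Petrov pays $4.

Efficient allocation: Petrov→Lot F ($166), Osei→Lot D ($130), Eriksen→Lot G ($107), Leclerc→Lot E ($129), Huang→Lot A ($116); total welfare W = $648.
Petrov receives Lot F at value $166, so the others get W − 166 = $482.
Without Petrov: best allocation of the remaining 4 bidders over all 5 lots is Osei→Lot D ($130), Eriksen→Lot F ($111), Leclerc→Lot E ($129), Huang→Lot A ($116), total $486.
VCG payment = (others' best without Petrov) − (others' welfare with Petrov) = 486 − 482 = $4.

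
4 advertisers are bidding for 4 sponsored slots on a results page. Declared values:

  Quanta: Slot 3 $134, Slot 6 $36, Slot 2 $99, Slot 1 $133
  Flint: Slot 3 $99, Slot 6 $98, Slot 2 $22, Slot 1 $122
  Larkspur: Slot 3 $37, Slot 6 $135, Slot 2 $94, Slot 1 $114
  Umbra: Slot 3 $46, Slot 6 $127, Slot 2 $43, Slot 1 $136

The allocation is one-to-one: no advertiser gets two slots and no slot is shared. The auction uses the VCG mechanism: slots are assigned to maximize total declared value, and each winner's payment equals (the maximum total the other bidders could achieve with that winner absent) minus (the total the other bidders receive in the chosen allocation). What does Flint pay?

Efficient allocation: Quanta→Slot 3 ($134), Flint→Slot 1 ($122), Larkspur→Slot 2 ($94), Umbra→Slot 6 ($127); total welfare W = $477.
Flint receives Slot 1 at value $122, so the others get W − 122 = $355.
Without Flint: best allocation of the remaining 3 bidders over all 4 slots is Quanta→Slot 3 ($134), Larkspur→Slot 6 ($135), Umbra→Slot 1 ($136), total $405.
VCG payment = (others' best without Flint) − (others' welfare with Flint) = 405 − 355 = $50.

Flint pays $50.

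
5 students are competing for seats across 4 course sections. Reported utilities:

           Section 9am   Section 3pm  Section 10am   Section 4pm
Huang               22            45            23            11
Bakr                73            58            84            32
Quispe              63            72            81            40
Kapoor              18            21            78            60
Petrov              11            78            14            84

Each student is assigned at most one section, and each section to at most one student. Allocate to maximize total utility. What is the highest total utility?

Maximum total: 307 points

Treat this as an assignment problem: match each student to one section.
Optimal: Bakr→Section 9am (73 points), Quispe→Section 3pm (72 points), Kapoor→Section 10am (78 points), Petrov→Section 4pm (84 points) — total 73+72+78+84 = 307 points.
Column-greedy (each section in turn goes to its best remaining student) gives 292 points, worse by 15.
Next-best assignment: Bakr→Section 9am, Petrov→Section 3pm, Quispe→Section 10am, Kapoor→Section 4pm = 292 points.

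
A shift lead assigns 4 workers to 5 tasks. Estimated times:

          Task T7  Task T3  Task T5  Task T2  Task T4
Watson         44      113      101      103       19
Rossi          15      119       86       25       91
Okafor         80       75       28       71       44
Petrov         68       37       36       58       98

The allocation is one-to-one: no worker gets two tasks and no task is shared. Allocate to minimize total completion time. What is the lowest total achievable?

Optimal: Watson→Task T4 (19 min), Rossi→Task T7 (15 min), Okafor→Task T5 (28 min), Petrov→Task T3 (37 min) — total 19+15+28+37 = 99 min.
Next-best assignment: Watson→Task T4, Rossi→Task T2, Okafor→Task T5, Petrov→Task T3 = 109 min.

Min total: 99 min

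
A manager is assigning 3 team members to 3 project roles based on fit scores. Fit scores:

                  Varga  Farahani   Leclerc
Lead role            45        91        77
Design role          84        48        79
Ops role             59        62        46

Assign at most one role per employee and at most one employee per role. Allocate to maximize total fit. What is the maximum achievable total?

Optimal: Varga→Ops role (59 pts), Farahani→Lead role (91 pts), Leclerc→Design role (79 pts) — total 59+91+79 = 229 pts.
Row-greedy (each employee in turn takes its best remaining role) gives 221 pts, worse by 8.
Swapping Farahani↔Leclerc (Farahani→Design role 48 pts, Leclerc→Lead role 77 pts) loses 45.
No other one-to-one assignment exceeds 229 pts.

Max total: 229 pts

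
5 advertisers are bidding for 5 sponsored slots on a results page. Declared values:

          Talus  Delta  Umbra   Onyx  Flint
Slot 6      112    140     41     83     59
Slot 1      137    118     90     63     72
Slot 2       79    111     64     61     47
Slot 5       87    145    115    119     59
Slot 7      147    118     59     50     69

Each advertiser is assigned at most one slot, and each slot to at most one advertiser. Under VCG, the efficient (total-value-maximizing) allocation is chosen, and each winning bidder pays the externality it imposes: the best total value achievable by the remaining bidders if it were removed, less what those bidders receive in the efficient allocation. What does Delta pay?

Efficient allocation: Talus→Slot 7 ($147), Delta→Slot 6 ($140), Umbra→Slot 1 ($90), Onyx→Slot 5 ($119), Flint→Slot 2 ($47); total welfare W = $543.
Delta receives Slot 6 at value $140, so the others get W − 140 = $403.
Without Delta: best allocation of the remaining 4 bidders over all 5 slots is Talus→Slot 7 ($147), Umbra→Slot 5 ($115), Onyx→Slot 6 ($83), Flint→Slot 1 ($72), total $417.
VCG payment = (others' best without Delta) − (others' welfare with Delta) = 417 − 403 = $14.

Delta pays $14.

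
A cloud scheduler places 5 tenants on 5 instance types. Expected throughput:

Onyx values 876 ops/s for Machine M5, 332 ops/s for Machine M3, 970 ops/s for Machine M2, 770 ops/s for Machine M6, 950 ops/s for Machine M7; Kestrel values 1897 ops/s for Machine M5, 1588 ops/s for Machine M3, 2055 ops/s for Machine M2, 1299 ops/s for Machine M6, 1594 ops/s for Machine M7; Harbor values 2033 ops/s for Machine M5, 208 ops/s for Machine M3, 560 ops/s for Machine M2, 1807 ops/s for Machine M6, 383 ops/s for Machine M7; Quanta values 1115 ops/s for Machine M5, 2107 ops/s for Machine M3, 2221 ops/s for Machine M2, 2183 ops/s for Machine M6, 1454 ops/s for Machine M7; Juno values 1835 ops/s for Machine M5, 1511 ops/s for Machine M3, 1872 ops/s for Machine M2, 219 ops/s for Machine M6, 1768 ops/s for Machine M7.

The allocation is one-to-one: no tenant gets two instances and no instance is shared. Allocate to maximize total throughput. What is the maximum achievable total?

Optimal: Onyx→Machine M7 (950 ops/s), Kestrel→Machine M2 (2055 ops/s), Harbor→Machine M6 (1807 ops/s), Quanta→Machine M3 (2107 ops/s), Juno→Machine M5 (1835 ops/s) — total 950+2055+1807+2107+1835 = 8754 ops/s.
Max-entry greedy (repeatedly take the single best remaining cell) gives 8380 ops/s, worse by 374.

Maximum total: 8754 ops/s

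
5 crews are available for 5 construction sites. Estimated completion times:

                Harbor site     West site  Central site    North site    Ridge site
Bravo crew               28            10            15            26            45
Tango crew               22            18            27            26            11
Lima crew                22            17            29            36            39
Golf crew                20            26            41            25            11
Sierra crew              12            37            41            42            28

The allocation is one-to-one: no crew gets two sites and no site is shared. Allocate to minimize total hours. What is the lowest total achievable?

Minimum total: 80 hours

This is a one-to-one assignment (minimum-cost bipartite matching).
Optimal: Bravo crew→Central site (15 hours), Tango crew→Ridge site (11 hours), Lima crew→West site (17 hours), Golf crew→North site (25 hours), Sierra crew→Harbor site (12 hours) — total 15+11+17+25+12 = 80 hours.
Column-greedy (each site in turn goes to its cheapest remaining crew) gives 113 hours, worse by 33.
Swapping Tango crew↔Sierra crew (Tango crew→Harbor site 22 hours, Sierra crew→Ridge site 28 hours) adds 27.
Checked against all permutations: 80 hours is optimal.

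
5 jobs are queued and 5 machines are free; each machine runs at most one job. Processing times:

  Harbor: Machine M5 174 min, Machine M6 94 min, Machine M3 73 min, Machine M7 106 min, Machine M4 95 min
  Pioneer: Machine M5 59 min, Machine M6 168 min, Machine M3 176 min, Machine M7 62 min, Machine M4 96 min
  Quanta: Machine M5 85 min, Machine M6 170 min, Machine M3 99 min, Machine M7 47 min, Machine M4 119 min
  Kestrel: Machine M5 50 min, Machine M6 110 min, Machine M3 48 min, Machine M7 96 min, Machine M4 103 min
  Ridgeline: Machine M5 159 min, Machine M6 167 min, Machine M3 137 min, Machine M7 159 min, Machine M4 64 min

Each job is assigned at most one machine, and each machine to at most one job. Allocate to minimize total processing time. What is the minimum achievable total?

Treat this as an assignment problem: match each job to one machine.
Optimal: Harbor→Machine M6 (94 min), Pioneer→Machine M5 (59 min), Quanta→Machine M7 (47 min), Kestrel→Machine M3 (48 min), Ridgeline→Machine M4 (64 min) — total 94+59+47+48+64 = 312 min.
Column-greedy (each machine in turn goes to its cheapest remaining job) gives 369 min, worse by 57.
Swapping Ridgeline↔Kestrel (Ridgeline→Machine M3 137 min, Kestrel→Machine M4 103 min) adds 128.
Every other assignment is strictly worse.

Min total: 312 min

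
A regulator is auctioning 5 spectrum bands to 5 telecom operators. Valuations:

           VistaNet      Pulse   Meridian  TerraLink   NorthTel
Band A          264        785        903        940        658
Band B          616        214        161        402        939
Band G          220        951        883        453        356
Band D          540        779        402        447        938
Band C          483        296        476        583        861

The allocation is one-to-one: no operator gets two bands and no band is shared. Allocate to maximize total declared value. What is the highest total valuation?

Max total: $4079M

Optimal: VistaNet→Band B ($616M), Pulse→Band D ($779M), Meridian→Band G ($883M), TerraLink→Band A ($940M), NorthTel→Band C ($861M) — total 616+779+883+940+861 = $4079M.
Row-greedy (each operator in turn takes its best remaining band) gives $3991M, worse by 88.
Next-best assignment: VistaNet→Band C, Pulse→Band D, Meridian→Band G, TerraLink→Band A, NorthTel→Band B = $4024M.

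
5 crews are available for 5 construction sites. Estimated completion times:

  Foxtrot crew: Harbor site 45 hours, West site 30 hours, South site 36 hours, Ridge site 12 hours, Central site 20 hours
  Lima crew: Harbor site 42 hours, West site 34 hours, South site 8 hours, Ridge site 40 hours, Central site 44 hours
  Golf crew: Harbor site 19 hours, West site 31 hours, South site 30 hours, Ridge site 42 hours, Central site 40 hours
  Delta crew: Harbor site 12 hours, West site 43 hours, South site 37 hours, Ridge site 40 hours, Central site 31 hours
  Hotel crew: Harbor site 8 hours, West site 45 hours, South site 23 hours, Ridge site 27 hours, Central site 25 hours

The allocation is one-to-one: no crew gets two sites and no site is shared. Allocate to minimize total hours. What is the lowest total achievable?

This is a one-to-one assignment (minimum-cost bipartite matching).
Optimal: Foxtrot crew→Ridge site (12 hours), Lima crew→South site (8 hours), Golf crew→West site (31 hours), Delta crew→Harbor site (12 hours), Hotel crew→Central site (25 hours) — total 12+8+31+12+25 = 88 hours.
Next-best assignment: Foxtrot crew→Ridge site, Lima crew→South site, Golf crew→West site, Delta crew→Central site, Hotel crew→Harbor site = 90 hours.
Swapping Golf crew↔Delta crew (Golf crew→Harbor site 19 hours, Delta crew→West site 43 hours) adds 19.

Min total: 88 hours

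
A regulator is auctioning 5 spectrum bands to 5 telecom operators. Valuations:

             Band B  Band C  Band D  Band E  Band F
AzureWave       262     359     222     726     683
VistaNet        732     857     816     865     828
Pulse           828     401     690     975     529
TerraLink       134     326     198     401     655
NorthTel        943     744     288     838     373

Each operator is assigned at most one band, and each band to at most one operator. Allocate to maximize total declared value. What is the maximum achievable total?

Optimal: AzureWave→Band E ($726M), VistaNet→Band C ($857M), Pulse→Band D ($690M), TerraLink→Band F ($655M), NorthTel→Band B ($943M) — total 726+857+690+655+943 = $3871M.
Row-greedy (each operator in turn takes its best remaining band) gives $3354M, worse by 517.
Next-best assignment: AzureWave→Band E, VistaNet→Band D, Pulse→Band B, TerraLink→Band F, NorthTel→Band C = $3769M.
Swapping VistaNet↔Pulse (VistaNet→Band D $816M, Pulse→Band C $401M) loses 330.

Maximum total: $3871M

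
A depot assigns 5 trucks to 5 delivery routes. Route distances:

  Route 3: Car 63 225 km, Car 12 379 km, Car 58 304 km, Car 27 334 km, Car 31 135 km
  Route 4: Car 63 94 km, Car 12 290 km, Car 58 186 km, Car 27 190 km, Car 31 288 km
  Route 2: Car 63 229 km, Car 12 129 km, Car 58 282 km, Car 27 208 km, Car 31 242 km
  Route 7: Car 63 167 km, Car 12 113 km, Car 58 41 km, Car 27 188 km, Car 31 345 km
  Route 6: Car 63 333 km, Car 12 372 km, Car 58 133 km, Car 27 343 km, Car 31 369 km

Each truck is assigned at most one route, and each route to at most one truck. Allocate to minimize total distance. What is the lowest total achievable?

Optimal: Car 63→Route 4 (94 km), Car 12→Route 2 (129 km), Car 58→Route 6 (133 km), Car 27→Route 7 (188 km), Car 31→Route 3 (135 km) — total 94+129+133+188+135 = 679 km.
Min-entry greedy (repeatedly take the single cheapest remaining cell) gives 742 km, worse by 63.

Min total: 679 km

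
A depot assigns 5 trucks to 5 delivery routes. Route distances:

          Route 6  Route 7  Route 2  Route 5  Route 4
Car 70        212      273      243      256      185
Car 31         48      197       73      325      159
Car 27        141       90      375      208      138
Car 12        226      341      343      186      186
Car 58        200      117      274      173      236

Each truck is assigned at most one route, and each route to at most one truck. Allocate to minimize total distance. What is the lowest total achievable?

Min total: 702 km

This is a one-to-one assignment (minimum-cost bipartite matching).
Optimal: Car 70→Route 4 (185 km), Car 31→Route 2 (73 km), Car 27→Route 6 (141 km), Car 12→Route 5 (186 km), Car 58→Route 7 (117 km) — total 185+73+141+186+117 = 702 km.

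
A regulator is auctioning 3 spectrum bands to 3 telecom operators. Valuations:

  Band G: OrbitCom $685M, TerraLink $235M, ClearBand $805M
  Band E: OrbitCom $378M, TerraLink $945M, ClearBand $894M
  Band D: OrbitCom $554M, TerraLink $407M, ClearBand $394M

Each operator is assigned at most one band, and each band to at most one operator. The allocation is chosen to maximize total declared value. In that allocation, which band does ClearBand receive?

ClearBand receives Band G.

This is the linear assignment problem.
Optimal: OrbitCom→Band D ($554M), TerraLink→Band E ($945M), ClearBand→Band G ($805M) — total 554+945+805 = $2304M.
Row-greedy (each operator in turn takes its best remaining band) gives $2024M, worse by 280.
ClearBand's own top band is Band E ($894M), but forcing ClearBand→Band E and reassigning the rest optimally gives only $1986M — worse by 318.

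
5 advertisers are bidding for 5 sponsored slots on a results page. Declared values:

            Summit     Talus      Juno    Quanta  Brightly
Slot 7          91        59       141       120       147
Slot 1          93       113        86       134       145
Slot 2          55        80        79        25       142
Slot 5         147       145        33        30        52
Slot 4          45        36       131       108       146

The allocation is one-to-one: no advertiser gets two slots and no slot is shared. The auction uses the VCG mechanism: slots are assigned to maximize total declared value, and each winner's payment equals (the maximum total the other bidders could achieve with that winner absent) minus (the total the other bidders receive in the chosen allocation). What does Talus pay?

Talus pays $28.

Efficient allocation: Summit→Slot 5 ($147), Talus→Slot 1 ($113), Juno→Slot 4 ($131), Quanta→Slot 7 ($120), Brightly→Slot 2 ($142); total welfare W = $653.
Talus receives Slot 1 at value $113, so the others get W − 113 = $540.
Without Talus: best allocation of the remaining 4 bidders over all 5 slots is Summit→Slot 5 ($147), Juno→Slot 7 ($141), Quanta→Slot 1 ($134), Brightly→Slot 4 ($146), total $568.
VCG payment = (others' best without Talus) − (others' welfare with Talus) = 568 − 540 = $28.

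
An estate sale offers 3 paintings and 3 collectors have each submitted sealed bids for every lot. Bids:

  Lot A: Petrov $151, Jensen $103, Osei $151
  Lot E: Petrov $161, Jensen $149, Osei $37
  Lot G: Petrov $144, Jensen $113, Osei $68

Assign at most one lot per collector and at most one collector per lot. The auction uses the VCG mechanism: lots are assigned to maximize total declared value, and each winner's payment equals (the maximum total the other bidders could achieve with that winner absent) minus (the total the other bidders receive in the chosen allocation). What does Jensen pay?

Efficient allocation: Petrov→Lot G ($144), Jensen→Lot E ($149), Osei→Lot A ($151); total welfare W = $444.
Jensen receives Lot E at value $149, so the others get W − 149 = $295.
Without Jensen: best allocation of the remaining 2 bidders over all 3 lots is Petrov→Lot E ($161), Osei→Lot A ($151), total $312.
VCG payment = (others' best without Jensen) − (others' welfare with Jensen) = 312 − 295 = $17.

Jensen pays $17.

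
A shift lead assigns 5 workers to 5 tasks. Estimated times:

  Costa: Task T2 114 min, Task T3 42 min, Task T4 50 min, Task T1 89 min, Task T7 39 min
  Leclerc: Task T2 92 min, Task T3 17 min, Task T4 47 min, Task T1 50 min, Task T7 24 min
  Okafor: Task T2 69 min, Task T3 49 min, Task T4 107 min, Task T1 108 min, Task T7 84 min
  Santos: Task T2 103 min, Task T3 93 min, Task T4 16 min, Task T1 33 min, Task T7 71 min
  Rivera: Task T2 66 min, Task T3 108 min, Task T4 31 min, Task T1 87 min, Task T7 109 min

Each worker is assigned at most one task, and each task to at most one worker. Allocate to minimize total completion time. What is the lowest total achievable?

Min total: 189 min

Treat this as an assignment problem: match each worker to one task.
Optimal: Costa→Task T7 (39 min), Leclerc→Task T3 (17 min), Okafor→Task T2 (69 min), Santos→Task T1 (33 min), Rivera→Task T4 (31 min) — total 39+17+69+33+31 = 189 min.
Min-entry greedy (repeatedly take the single cheapest remaining cell) gives 246 min, worse by 57.
Checked against all permutations: 189 min is optimal.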